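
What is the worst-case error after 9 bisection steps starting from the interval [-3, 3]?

Bisection error bound: |error| ≤ (b-a)/2^n
|error| ≤ (3 - (-3))/2^9 = 6/2^9
|error| ≤ 0.0117187500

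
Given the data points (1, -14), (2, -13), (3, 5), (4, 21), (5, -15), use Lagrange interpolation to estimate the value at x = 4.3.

Lagrange interpolation formula:
P(x) = Σ yᵢ × Lᵢ(x)
where Lᵢ(x) = Π_{j≠i} (x - xⱼ)/(xᵢ - xⱼ)

L_0(4.3) = (4.3 - 2)/(1 - 2) × (4.3 - 3)/(1 - 3) × (4.3 - 4)/(1 - 4) × (4.3 - 5)/(1 - 5) = -0.026162
L_1(4.3) = (4.3 - 1)/(2 - 1) × (4.3 - 3)/(2 - 3) × (4.3 - 4)/(2 - 4) × (4.3 - 5)/(2 - 5) = 0.150150
L_2(4.3) = (4.3 - 1)/(3 - 1) × (4.3 - 2)/(3 - 2) × (4.3 - 4)/(3 - 4) × (4.3 - 5)/(3 - 5) = -0.398475
L_3(4.3) = (4.3 - 1)/(4 - 1) × (4.3 - 2)/(4 - 2) × (4.3 - 3)/(4 - 3) × (4.3 - 5)/(4 - 5) = 1.151150
L_4(4.3) = (4.3 - 1)/(5 - 1) × (4.3 - 2)/(5 - 2) × (4.3 - 3)/(5 - 3) × (4.3 - 4)/(5 - 4) = 0.123337

P(4.3) = (-14)×L_0(4.3) + (-13)×L_1(4.3) + 5×L_2(4.3) + 21×L_3(4.3) + (-15)×L_4(4.3)
P(4.3) = 18.746037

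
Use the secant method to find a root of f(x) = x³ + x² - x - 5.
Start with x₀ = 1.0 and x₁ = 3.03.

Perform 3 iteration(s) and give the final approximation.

f(x) = x³ + x² - x - 5
x₀ = 1.0, x₁ = 3.03

Secant formula: x_{n+1} = x_n - f(x_n)(x_n - x_{n-1})/(f(x_n) - f(x_{n-1}))

Iteration 1:
  f(1.000000) = -4.000000
  f(3.030000) = 28.969027
  x_2 = 3.030000 - 28.969027×(3.030000 - 1.000000)/(28.969027 - (-4.000000))
       = 1.246292
Iteration 2:
  f(3.030000) = 28.969027
  f(1.246292) = -2.757254
  x_3 = 1.246292 - (-2.757254)×(1.246292 - 3.030000)/(-2.757254 - 28.969027)
       = 1.401310
Iteration 3:
  f(1.246292) = -2.757254
  f(1.401310) = -1.685934
  x_4 = 1.401310 - (-1.685934)×(1.401310 - 1.246292)/(-1.685934 - (-2.757254))
       = 1.645261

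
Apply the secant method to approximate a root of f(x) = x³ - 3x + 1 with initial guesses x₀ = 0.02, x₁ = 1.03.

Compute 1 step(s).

f(x) = x³ - 3x + 1
x₀ = 0.02, x₁ = 1.03

Secant formula: x_{n+1} = x_n - f(x_n)(x_n - x_{n-1})/(f(x_n) - f(x_{n-1}))

Iteration 1:
  f(0.020000) = 0.940008
  f(1.030000) = -0.997273
  x_2 = 1.030000 - (-0.997273)×(1.030000 - 0.020000)/(-0.997273 - 0.940008)
       = 0.510072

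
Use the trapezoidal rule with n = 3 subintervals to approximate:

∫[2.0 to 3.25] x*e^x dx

f(x) = x*e^x
a = 2.0, b = 3.25, n = 3
h = (b - a)/n = 0.416667

Trapezoidal rule: (h/2)[f(x₀) + 2f(x₁) + 2f(x₂) + ... + f(xₙ)]

x_0 = 2.0000, f(x_0) = 14.778112, coefficient = 1
x_1 = 2.4167, f(x_1) = 27.087053, coefficient = 2
x_2 = 2.8333, f(x_2) = 48.172446, coefficient = 2
x_3 = 3.2500, f(x_3) = 83.818605, coefficient = 1

I ≈ (0.416667/2) × 249.115715 = 51.899107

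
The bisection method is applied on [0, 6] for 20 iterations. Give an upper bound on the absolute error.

Bisection error bound: |error| ≤ (b-a)/2^n
|error| ≤ (6 - 0)/2^20 = 6/2^20
|error| ≤ 0.0000057220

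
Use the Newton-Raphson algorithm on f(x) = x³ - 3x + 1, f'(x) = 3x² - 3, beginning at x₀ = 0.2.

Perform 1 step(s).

f(x) = x³ - 3x + 1
f'(x) = 3x² - 3
x₀ = 0.2

Newton-Raphson formula: x_{n+1} = x_n - f(x_n)/f'(x_n)

Iteration 1:
  f(0.200000) = 0.408000
  f'(0.200000) = -2.880000
  x_1 = 0.200000 - 0.408000/(-2.880000) = 0.341667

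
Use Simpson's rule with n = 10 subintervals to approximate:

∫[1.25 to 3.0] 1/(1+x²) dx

f(x) = 1/(1+x²)
a = 1.25, b = 3.0, n = 10
h = (b - a)/n = 0.175000

Simpson's rule: (h/3)[f(x₀) + 4f(x₁) + 2f(x₂) + ... + f(xₙ)]

x_0 = 1.2500, f(x_0) = 0.390244, coefficient = 1
x_1 = 1.4250, f(x_1) = 0.329965, coefficient = 4
x_2 = 1.6000, f(x_2) = 0.280899, coefficient = 2
x_3 = 1.7750, f(x_3) = 0.240928, coefficient = 4
x_4 = 1.9500, f(x_4) = 0.208225, coefficient = 2
x_5 = 2.1250, f(x_5) = 0.181303, coefficient = 4
x_6 = 2.3000, f(x_6) = 0.158983, coefficient = 2
x_7 = 2.4750, f(x_7) = 0.140339, coefficient = 4
x_8 = 2.6500, f(x_8) = 0.124649, coefficient = 2
x_9 = 2.8250, f(x_9) = 0.111351, coefficient = 4
x_10 = 3.0000, f(x_10) = 0.100000, coefficient = 1

I ≈ (0.175000/3) × 6.051295 = 0.352992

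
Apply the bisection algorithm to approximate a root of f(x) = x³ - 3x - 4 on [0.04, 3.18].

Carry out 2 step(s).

f(x) = x³ - 3x - 4
Initial interval: [0.04, 3.18]

Iteration 1:
  c_1 = (0.040000 + 3.180000)/2 = 1.610000
  f(c_1) = f(1.610000) = -4.656719
  f(a) × f(c) ≥ 0, new interval: [1.610000, 3.180000]
Iteration 2:
  c_2 = (1.610000 + 3.180000)/2 = 2.395000
  f(c_2) = f(2.395000) = 2.552780
  f(a) × f(c) < 0, new interval: [1.610000, 2.395000]

After 2 iteration(s), the approximation is c_2 = 2.395000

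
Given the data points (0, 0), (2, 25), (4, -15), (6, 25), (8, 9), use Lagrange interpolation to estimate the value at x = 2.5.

Lagrange interpolation formula:
P(x) = Σ yᵢ × Lᵢ(x)
where Lᵢ(x) = Π_{j≠i} (x - xⱼ)/(xᵢ - xⱼ)

L_0(2.5) = (2.5 - 2)/(0 - 2) × (2.5 - 4)/(0 - 4) × (2.5 - 6)/(0 - 6) × (2.5 - 8)/(0 - 8) = -0.037598
L_1(2.5) = (2.5 - 0)/(2 - 0) × (2.5 - 4)/(2 - 4) × (2.5 - 6)/(2 - 6) × (2.5 - 8)/(2 - 8) = 0.751953
L_2(2.5) = (2.5 - 0)/(4 - 0) × (2.5 - 2)/(4 - 2) × (2.5 - 6)/(4 - 6) × (2.5 - 8)/(4 - 8) = 0.375977
L_3(2.5) = (2.5 - 0)/(6 - 0) × (2.5 - 2)/(6 - 2) × (2.5 - 4)/(6 - 4) × (2.5 - 8)/(6 - 8) = -0.107422
L_4(2.5) = (2.5 - 0)/(8 - 0) × (2.5 - 2)/(8 - 2) × (2.5 - 4)/(8 - 4) × (2.5 - 6)/(8 - 6) = 0.017090

P(2.5) = 0×L_0(2.5) + 25×L_1(2.5) + (-15)×L_2(2.5) + 25×L_3(2.5) + 9×L_4(2.5)
P(2.5) = 10.627441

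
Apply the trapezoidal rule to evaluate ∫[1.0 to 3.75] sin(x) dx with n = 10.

f(x) = sin(x)
a = 1.0, b = 3.75, n = 10
h = (b - a)/n = 0.275000

Trapezoidal rule: (h/2)[f(x₀) + 2f(x₁) + 2f(x₂) + ... + f(xₙ)]

x_0 = 1.0000, f(x_0) = 0.841471, coefficient = 1
x_1 = 1.2750, f(x_1) = 0.956570, coefficient = 2
x_2 = 1.5500, f(x_2) = 0.999784, coefficient = 2
x_3 = 1.8250, f(x_3) = 0.967864, coefficient = 2
x_4 = 2.1000, f(x_4) = 0.863209, coefficient = 2
x_5 = 2.3750, f(x_5) = 0.693685, coefficient = 2
x_6 = 2.6500, f(x_6) = 0.472031, coefficient = 2
x_7 = 2.9250, f(x_7) = 0.214903, coefficient = 2
x_8 = 3.2000, f(x_8) = -0.058374, coefficient = 2
x_9 = 3.4750, f(x_9) = -0.327265, coefficient = 2
x_10 = 3.7500, f(x_10) = -0.571561, coefficient = 1

I ≈ (0.275000/2) × 9.834724 = 1.352275
Exact value: 1.360862
Error: 0.008587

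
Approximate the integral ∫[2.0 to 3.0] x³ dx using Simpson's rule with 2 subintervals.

f(x) = x³
a = 2.0, b = 3.0, n = 2
h = (b - a)/n = 0.500000

Simpson's rule: (h/3)[f(x₀) + 4f(x₁) + 2f(x₂) + ... + f(xₙ)]

x_0 = 2.0000, f(x_0) = 8.000000, coefficient = 1
x_1 = 2.5000, f(x_1) = 15.625000, coefficient = 4
x_2 = 3.0000, f(x_2) = 27.000000, coefficient = 1

I ≈ (0.500000/3) × 97.500000 = 16.250000
Exact value: 16.250000
Error: 0.000000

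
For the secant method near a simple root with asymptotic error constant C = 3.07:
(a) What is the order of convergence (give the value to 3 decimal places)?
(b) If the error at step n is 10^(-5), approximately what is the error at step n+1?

(a) Secant method has superlinear convergence with order φ = (1+√5)/2 ≈ 1.618.
    This means |e_{n+1}| ≈ C|e_n|^1.618.

(b) With |e_n| = 10^(-5) and C = 3.07:
    |e_{n+1}| ≈ 3.07 × (10^(-5))^1.618 = 3.07 × 10^(-8.09)

(a) ≈ 1.618 (golden ratio); (b) |e_{n+1}| ≈ 2.494e-08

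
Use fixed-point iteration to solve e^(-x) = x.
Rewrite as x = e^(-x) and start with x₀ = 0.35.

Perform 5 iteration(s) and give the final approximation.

Equation: e^(-x) = x
Fixed-point form: x = e^(-x)
x₀ = 0.35

x_1 = g(0.350000) = 0.704688
x_2 = g(0.704688) = 0.494263
x_3 = g(0.494263) = 0.610020
x_4 = g(0.610020) = 0.543340
x_5 = g(0.543340) = 0.580805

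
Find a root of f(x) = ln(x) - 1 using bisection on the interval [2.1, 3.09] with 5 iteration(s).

f(x) = ln(x) - 1
Initial interval: [2.1, 3.09]

Iteration 1:
  c_1 = (2.100000 + 3.090000)/2 = 2.595000
  f(c_1) = f(2.595000) = -0.046413
  f(a) × f(c) ≥ 0, new interval: [2.595000, 3.090000]
Iteration 2:
  c_2 = (2.595000 + 3.090000)/2 = 2.842500
  f(c_2) = f(2.842500) = 0.044684
  f(a) × f(c) < 0, new interval: [2.595000, 2.842500]
Iteration 3:
  c_3 = (2.595000 + 2.842500)/2 = 2.718750
  f(c_3) = f(2.718750) = 0.000172
  f(a) × f(c) < 0, new interval: [2.595000, 2.718750]
Iteration 4:
  c_4 = (2.595000 + 2.718750)/2 = 2.656875
  f(c_4) = f(2.656875) = -0.022849
  f(a) × f(c) ≥ 0, new interval: [2.656875, 2.718750]
Iteration 5:
  c_5 = (2.656875 + 2.718750)/2 = 2.687812
  f(c_5) = f(2.687812) = -0.011272
  f(a) × f(c) ≥ 0, new interval: [2.687812, 2.718750]

After 5 iteration(s), the approximation is c_5 = 2.687812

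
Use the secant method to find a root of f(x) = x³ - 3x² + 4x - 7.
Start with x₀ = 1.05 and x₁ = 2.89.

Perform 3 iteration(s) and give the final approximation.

f(x) = x³ - 3x² + 4x - 7
x₀ = 1.05, x₁ = 2.89

Secant formula: x_{n+1} = x_n - f(x_n)(x_n - x_{n-1})/(f(x_n) - f(x_{n-1}))

Iteration 1:
  f(1.050000) = -4.949875
  f(2.890000) = 3.641269
  x_2 = 2.890000 - 3.641269×(2.890000 - 1.050000)/(3.641269 - (-4.949875))
       = 2.110135
Iteration 2:
  f(2.890000) = 3.641269
  f(2.110135) = -2.521736
  x_3 = 2.110135 - (-2.521736)×(2.110135 - 2.890000)/(-2.521736 - 3.641269)
       = 2.429235
Iteration 3:
  f(2.110135) = -2.521736
  f(2.429235) = -0.651251
  x_4 = 2.429235 - (-0.651251)×(2.429235 - 2.110135)/(-0.651251 - (-2.521736))
       = 2.540336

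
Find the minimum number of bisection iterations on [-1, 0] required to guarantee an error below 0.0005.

We need (b-a)/2^n ≤ 0.0005
(0 - (-1))/2^n ≤ 0.0005
1/2^n ≤ 0.0005
2^n ≥ 2000
n ≥ log₂(2000) = 10.97
n ≥ 11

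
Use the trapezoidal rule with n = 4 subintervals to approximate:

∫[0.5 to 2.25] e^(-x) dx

f(x) = e^(-x)
a = 0.5, b = 2.25, n = 4
h = (b - a)/n = 0.437500

Trapezoidal rule: (h/2)[f(x₀) + 2f(x₁) + 2f(x₂) + ... + f(xₙ)]

x_0 = 0.5000, f(x_0) = 0.606531, coefficient = 1
x_1 = 0.9375, f(x_1) = 0.391606, coefficient = 2
x_2 = 1.3750, f(x_2) = 0.252840, coefficient = 2
x_3 = 1.8125, f(x_3) = 0.163246, coefficient = 2
x_4 = 2.2500, f(x_4) = 0.105399, coefficient = 1

I ≈ (0.437500/2) × 2.327311 = 0.509099
Exact value: 0.501131
Error: 0.007968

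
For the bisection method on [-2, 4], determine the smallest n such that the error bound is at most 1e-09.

We need (b-a)/2^n ≤ 1e-09
(4 - (-2))/2^n ≤ 1e-09
6/2^n ≤ 1e-09
2^n ≥ 6000000000
n ≥ log₂(6000000000) = 32.48
n ≥ 33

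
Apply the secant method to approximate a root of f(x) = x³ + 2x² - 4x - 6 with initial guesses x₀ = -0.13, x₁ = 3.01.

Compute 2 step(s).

f(x) = x³ + 2x² - 4x - 6
x₀ = -0.13, x₁ = 3.01

Secant formula: x_{n+1} = x_n - f(x_n)(x_n - x_{n-1})/(f(x_n) - f(x_{n-1}))

Iteration 1:
  f(-0.130000) = -5.448397
  f(3.010000) = 27.351101
  x_2 = 3.010000 - 27.351101×(3.010000 - (-0.130000))/(27.351101 - (-5.448397))
       = 0.391592
Iteration 2:
  f(3.010000) = 27.351101
  f(0.391592) = -7.199632
  x_3 = 0.391592 - (-7.199632)×(0.391592 - 3.010000)/(-7.199632 - 27.351101)
       = 0.937212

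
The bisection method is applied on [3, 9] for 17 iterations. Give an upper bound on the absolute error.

Bisection error bound: |error| ≤ (b-a)/2^n
|error| ≤ (9 - 3)/2^17 = 6/2^17
|error| ≤ 0.0000457764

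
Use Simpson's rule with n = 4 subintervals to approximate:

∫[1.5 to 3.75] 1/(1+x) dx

f(x) = 1/(1+x)
a = 1.5, b = 3.75, n = 4
h = (b - a)/n = 0.562500

Simpson's rule: (h/3)[f(x₀) + 4f(x₁) + 2f(x₂) + ... + f(xₙ)]

x_0 = 1.5000, f(x_0) = 0.400000, coefficient = 1
x_1 = 2.0625, f(x_1) = 0.326531, coefficient = 4
x_2 = 2.6250, f(x_2) = 0.275862, coefficient = 2
x_3 = 3.1875, f(x_3) = 0.238806, coefficient = 4
x_4 = 3.7500, f(x_4) = 0.210526, coefficient = 1

I ≈ (0.562500/3) × 3.423597 = 0.641924
Exact value: 0.641854
Error: 0.000071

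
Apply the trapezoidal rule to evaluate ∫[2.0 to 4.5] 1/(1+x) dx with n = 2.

f(x) = 1/(1+x)
a = 2.0, b = 4.5, n = 2
h = (b - a)/n = 1.250000

Trapezoidal rule: (h/2)[f(x₀) + 2f(x₁) + 2f(x₂) + ... + f(xₙ)]

x_0 = 2.0000, f(x_0) = 0.333333, coefficient = 1
x_1 = 3.2500, f(x_1) = 0.235294, coefficient = 2
x_2 = 4.5000, f(x_2) = 0.181818, coefficient = 1

I ≈ (1.250000/2) × 0.985740 = 0.616087
Exact value: 0.606136
Error: 0.009952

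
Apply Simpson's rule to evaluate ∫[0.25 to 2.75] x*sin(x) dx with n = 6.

f(x) = x*sin(x)
a = 0.25, b = 2.75, n = 6
h = (b - a)/n = 0.416667

Simpson's rule: (h/3)[f(x₀) + 4f(x₁) + 2f(x₂) + ... + f(xₙ)]

x_0 = 0.2500, f(x_0) = 0.061851, coefficient = 1
x_1 = 0.6667, f(x_1) = 0.412247, coefficient = 4
x_2 = 1.0833, f(x_2) = 0.957151, coefficient = 2
x_3 = 1.5000, f(x_3) = 1.496242, coefficient = 4
x_4 = 1.9167, f(x_4) = 1.803163, coefficient = 2
x_5 = 2.3333, f(x_5) = 1.687200, coefficient = 4
x_6 = 2.7500, f(x_6) = 1.049568, coefficient = 1

I ≈ (0.416667/3) × 21.014805 = 2.918723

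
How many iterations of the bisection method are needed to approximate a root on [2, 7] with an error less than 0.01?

We need (b-a)/2^n ≤ 0.01
(7 - 2)/2^n ≤ 0.01
5/2^n ≤ 0.01
2^n ≥ 500
n ≥ log₂(500) = 8.97
n ≥ 9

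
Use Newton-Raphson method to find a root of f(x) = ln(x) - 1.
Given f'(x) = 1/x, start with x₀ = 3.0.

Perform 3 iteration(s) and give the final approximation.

f(x) = ln(x) - 1
f'(x) = 1/x
x₀ = 3.0

Newton-Raphson formula: x_{n+1} = x_n - f(x_n)/f'(x_n)

Iteration 1:
  f(3.000000) = 0.098612
  f'(3.000000) = 0.333333
  x_1 = 3.000000 - 0.098612/0.333333 = 2.704163
Iteration 2:
  f(2.704163) = -0.005208
  f'(2.704163) = 0.369800
  x_2 = 2.704163 - (-0.005208)/0.369800 = 2.718245
Iteration 3:
  f(2.718245) = -0.000014
  f'(2.718245) = 0.367884
  x_3 = 2.718245 - (-0.000014)/0.367884 = 2.718282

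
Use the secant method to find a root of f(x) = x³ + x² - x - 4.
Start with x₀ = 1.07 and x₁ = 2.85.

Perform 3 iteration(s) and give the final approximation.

f(x) = x³ + x² - x - 4
x₀ = 1.07, x₁ = 2.85

Secant formula: x_{n+1} = x_n - f(x_n)(x_n - x_{n-1})/(f(x_n) - f(x_{n-1}))

Iteration 1:
  f(1.070000) = -2.700057
  f(2.850000) = 24.421625
  x_2 = 2.850000 - 24.421625×(2.850000 - 1.070000)/(24.421625 - (-2.700057))
       = 1.247205
Iteration 2:
  f(2.850000) = 24.421625
  f(1.247205) = -1.751631
  x_3 = 1.247205 - (-1.751631)×(1.247205 - 2.850000)/(-1.751631 - 24.421625)
       = 1.354471
Iteration 3:
  f(1.247205) = -1.751631
  f(1.354471) = -1.034976
  x_4 = 1.354471 - (-1.034976)×(1.354471 - 1.247205)/(-1.034976 - (-1.751631))
       = 1.509382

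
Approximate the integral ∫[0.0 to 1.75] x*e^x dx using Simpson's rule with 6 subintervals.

f(x) = x*e^x
a = 0.0, b = 1.75, n = 6
h = (b - a)/n = 0.291667

Simpson's rule: (h/3)[f(x₀) + 4f(x₁) + 2f(x₂) + ... + f(xₙ)]

x_0 = 0.0000, f(x_0) = 0.000000, coefficient = 1
x_1 = 0.2917, f(x_1) = 0.390442, coefficient = 4
x_2 = 0.5833, f(x_2) = 1.045334, coefficient = 2
x_3 = 0.8750, f(x_3) = 2.099016, coefficient = 4
x_4 = 1.1667, f(x_4) = 3.746482, coefficient = 2
x_5 = 1.4583, f(x_5) = 6.269067, coefficient = 4
x_6 = 1.7500, f(x_6) = 10.070555, coefficient = 1

I ≈ (0.291667/3) × 54.688286 = 5.316917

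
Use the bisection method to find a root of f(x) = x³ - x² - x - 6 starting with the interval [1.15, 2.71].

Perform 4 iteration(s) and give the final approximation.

f(x) = x³ - x² - x - 6
Initial interval: [1.15, 2.71]

Iteration 1:
  c_1 = (1.150000 + 2.710000)/2 = 1.930000
  f(c_1) = f(1.930000) = -4.465843
  f(a) × f(c) ≥ 0, new interval: [1.930000, 2.710000]
Iteration 2:
  c_2 = (1.930000 + 2.710000)/2 = 2.320000
  f(c_2) = f(2.320000) = -1.215232
  f(a) × f(c) ≥ 0, new interval: [2.320000, 2.710000]
Iteration 3:
  c_3 = (2.320000 + 2.710000)/2 = 2.515000
  f(c_3) = f(2.515000) = 1.067716
  f(a) × f(c) < 0, new interval: [2.320000, 2.515000]
Iteration 4:
  c_4 = (2.320000 + 2.515000)/2 = 2.417500
  f(c_4) = f(2.417500) = -0.133196
  f(a) × f(c) ≥ 0, new interval: [2.417500, 2.515000]

After 4 iteration(s), the approximation is c_4 = 2.417500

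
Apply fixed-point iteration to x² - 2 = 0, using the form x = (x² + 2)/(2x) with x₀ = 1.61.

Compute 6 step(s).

Equation: x² - 2 = 0
Fixed-point form: x = (x² + 2)/(2x)
x₀ = 1.61

x_1 = g(1.610000) = 1.426118
x_2 = g(1.426118) = 1.414263
x_3 = g(1.414263) = 1.414214
x_4 = g(1.414214) = 1.414214
x_5 = g(1.414214) = 1.414214
x_6 = g(1.414214) = 1.414214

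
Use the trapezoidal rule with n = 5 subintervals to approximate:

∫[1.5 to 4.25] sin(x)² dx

f(x) = sin(x)²
a = 1.5, b = 4.25, n = 5
h = (b - a)/n = 0.550000

Trapezoidal rule: (h/2)[f(x₀) + 2f(x₁) + 2f(x₂) + ... + f(xₙ)]

x_0 = 1.5000, f(x_0) = 0.994996, coefficient = 1
x_1 = 2.0500, f(x_1) = 0.787412, coefficient = 2
x_2 = 2.6000, f(x_2) = 0.265742, coefficient = 2
x_3 = 3.1500, f(x_3) = 0.000071, coefficient = 2
x_4 = 3.7000, f(x_4) = 0.280726, coefficient = 2
x_5 = 4.2500, f(x_5) = 0.801006, coefficient = 1

I ≈ (0.550000/2) × 4.463904 = 1.227573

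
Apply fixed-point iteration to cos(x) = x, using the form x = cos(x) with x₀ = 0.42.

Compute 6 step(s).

Equation: cos(x) = x
Fixed-point form: x = cos(x)
x₀ = 0.42

x_1 = g(0.420000) = 0.913089
x_2 = g(0.913089) = 0.611304
x_3 = g(0.611304) = 0.818900
x_4 = g(0.818900) = 0.683025
x_5 = g(0.683025) = 0.775667
x_6 = g(0.775667) = 0.713954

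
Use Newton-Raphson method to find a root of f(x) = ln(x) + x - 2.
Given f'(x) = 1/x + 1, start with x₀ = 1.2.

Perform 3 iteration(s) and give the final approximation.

f(x) = ln(x) + x - 2
f'(x) = 1/x + 1
x₀ = 1.2

Newton-Raphson formula: x_{n+1} = x_n - f(x_n)/f'(x_n)

Iteration 1:
  f(1.200000) = -0.617678
  f'(1.200000) = 1.833333
  x_1 = 1.200000 - (-0.617678)/1.833333 = 1.536916
Iteration 2:
  f(1.536916) = -0.033307
  f'(1.536916) = 1.650654
  x_2 = 1.536916 - (-0.033307)/1.650654 = 1.557094
Iteration 3:
  f(1.557094) = -0.000085
  f'(1.557094) = 1.642222
  x_3 = 1.557094 - (-0.000085)/1.642222 = 1.557146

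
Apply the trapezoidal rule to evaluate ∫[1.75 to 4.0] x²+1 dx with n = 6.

f(x) = x²+1
a = 1.75, b = 4.0, n = 6
h = (b - a)/n = 0.375000

Trapezoidal rule: (h/2)[f(x₀) + 2f(x₁) + 2f(x₂) + ... + f(xₙ)]

x_0 = 1.7500, f(x_0) = 4.062500, coefficient = 1
x_1 = 2.1250, f(x_1) = 5.515625, coefficient = 2
x_2 = 2.5000, f(x_2) = 7.250000, coefficient = 2
x_3 = 2.8750, f(x_3) = 9.265625, coefficient = 2
x_4 = 3.2500, f(x_4) = 11.562500, coefficient = 2
x_5 = 3.6250, f(x_5) = 14.140625, coefficient = 2
x_6 = 4.0000, f(x_6) = 17.000000, coefficient = 1

I ≈ (0.375000/2) × 116.531250 = 21.849609
Exact value: 21.796875
Error: 0.052734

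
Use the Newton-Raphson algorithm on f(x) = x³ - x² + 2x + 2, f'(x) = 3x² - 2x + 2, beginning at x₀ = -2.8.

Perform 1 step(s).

f(x) = x³ - x² + 2x + 2
f'(x) = 3x² - 2x + 2
x₀ = -2.8

Newton-Raphson formula: x_{n+1} = x_n - f(x_n)/f'(x_n)

Iteration 1:
  f(-2.800000) = -33.392000
  f'(-2.800000) = 31.120000
  x_1 = -2.800000 - (-33.392000)/31.120000 = -1.726992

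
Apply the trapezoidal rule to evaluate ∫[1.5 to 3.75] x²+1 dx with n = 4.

f(x) = x²+1
a = 1.5, b = 3.75, n = 4
h = (b - a)/n = 0.562500

Trapezoidal rule: (h/2)[f(x₀) + 2f(x₁) + 2f(x₂) + ... + f(xₙ)]

x_0 = 1.5000, f(x_0) = 3.250000, coefficient = 1
x_1 = 2.0625, f(x_1) = 5.253906, coefficient = 2
x_2 = 2.6250, f(x_2) = 7.890625, coefficient = 2
x_3 = 3.1875, f(x_3) = 11.160156, coefficient = 2
x_4 = 3.7500, f(x_4) = 15.062500, coefficient = 1

I ≈ (0.562500/2) × 66.921875 = 18.821777
Exact value: 18.703125
Error: 0.118652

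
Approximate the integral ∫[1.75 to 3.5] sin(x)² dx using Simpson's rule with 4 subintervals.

f(x) = sin(x)²
a = 1.75, b = 3.5, n = 4
h = (b - a)/n = 0.437500

Simpson's rule: (h/3)[f(x₀) + 4f(x₁) + 2f(x₂) + ... + f(xₙ)]

x_0 = 1.7500, f(x_0) = 0.968228, coefficient = 1
x_1 = 2.1875, f(x_1) = 0.665512, coefficient = 4
x_2 = 2.6250, f(x_2) = 0.243957, coefficient = 2
x_3 = 3.0625, f(x_3) = 0.006243, coefficient = 4
x_4 = 3.5000, f(x_4) = 0.123049, coefficient = 1

I ≈ (0.437500/3) × 4.266211 = 0.622156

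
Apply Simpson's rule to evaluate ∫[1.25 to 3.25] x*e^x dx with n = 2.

f(x) = x*e^x
a = 1.25, b = 3.25, n = 2
h = (b - a)/n = 1.000000

Simpson's rule: (h/3)[f(x₀) + 4f(x₁) + 2f(x₂) + ... + f(xₙ)]

x_0 = 1.2500, f(x_0) = 4.362929, coefficient = 1
x_1 = 2.2500, f(x_1) = 21.347406, coefficient = 4
x_2 = 3.2500, f(x_2) = 83.818605, coefficient = 1

I ≈ (1.000000/3) × 173.571156 = 57.857052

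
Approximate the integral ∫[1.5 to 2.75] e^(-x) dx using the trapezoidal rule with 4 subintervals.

f(x) = e^(-x)
a = 1.5, b = 2.75, n = 4
h = (b - a)/n = 0.312500

Trapezoidal rule: (h/2)[f(x₀) + 2f(x₁) + 2f(x₂) + ... + f(xₙ)]

x_0 = 1.5000, f(x_0) = 0.223130, coefficient = 1
x_1 = 1.8125, f(x_1) = 0.163246, coefficient = 2
x_2 = 2.1250, f(x_2) = 0.119433, coefficient = 2
x_3 = 2.4375, f(x_3) = 0.087379, coefficient = 2
x_4 = 2.7500, f(x_4) = 0.063928, coefficient = 1

I ≈ (0.312500/2) × 1.027173 = 0.160496
Exact value: 0.159202
Error: 0.001293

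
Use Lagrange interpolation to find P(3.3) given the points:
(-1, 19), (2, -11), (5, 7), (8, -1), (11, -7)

Lagrange interpolation formula:
P(x) = Σ yᵢ × Lᵢ(x)
where Lᵢ(x) = Π_{j≠i} (x - xⱼ)/(xᵢ - xⱼ)

L_0(3.3) = (3.3 - 2)/(-1 - 2) × (3.3 - 5)/(-1 - 5) × (3.3 - 8)/(-1 - 8) × (3.3 - 11)/(-1 - 11) = -0.041142
L_1(3.3) = (3.3 - (-1))/(2 - (-1)) × (3.3 - 5)/(2 - 5) × (3.3 - 8)/(2 - 8) × (3.3 - 11)/(2 - 11) = 0.544339
L_2(3.3) = (3.3 - (-1))/(5 - (-1)) × (3.3 - 2)/(5 - 2) × (3.3 - 8)/(5 - 8) × (3.3 - 11)/(5 - 11) = 0.624389
L_3(3.3) = (3.3 - (-1))/(8 - (-1)) × (3.3 - 2)/(8 - 2) × (3.3 - 5)/(8 - 5) × (3.3 - 11)/(8 - 11) = -0.150562
L_4(3.3) = (3.3 - (-1))/(11 - (-1)) × (3.3 - 2)/(11 - 2) × (3.3 - 5)/(11 - 5) × (3.3 - 8)/(11 - 8) = 0.022975

P(3.3) = 19×L_0(3.3) + (-11)×L_1(3.3) + 7×L_2(3.3) + (-1)×L_3(3.3) + (-7)×L_4(3.3)
P(3.3) = -2.408970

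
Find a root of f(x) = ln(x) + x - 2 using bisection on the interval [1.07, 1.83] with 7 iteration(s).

f(x) = ln(x) + x - 2
Initial interval: [1.07, 1.83]

Iteration 1:
  c_1 = (1.070000 + 1.830000)/2 = 1.450000
  f(c_1) = f(1.450000) = -0.178436
  f(a) × f(c) ≥ 0, new interval: [1.450000, 1.830000]
Iteration 2:
  c_2 = (1.450000 + 1.830000)/2 = 1.640000
  f(c_2) = f(1.640000) = 0.134696
  f(a) × f(c) < 0, new interval: [1.450000, 1.640000]
Iteration 3:
  c_3 = (1.450000 + 1.640000)/2 = 1.545000
  f(c_3) = f(1.545000) = -0.019976
  f(a) × f(c) ≥ 0, new interval: [1.545000, 1.640000]
Iteration 4:
  c_4 = (1.545000 + 1.640000)/2 = 1.592500
  f(c_4) = f(1.592500) = 0.057805
  f(a) × f(c) < 0, new interval: [1.545000, 1.592500]
Iteration 5:
  c_5 = (1.545000 + 1.592500)/2 = 1.568750
  f(c_5) = f(1.568750) = 0.019029
  f(a) × f(c) < 0, new interval: [1.545000, 1.568750]
Iteration 6:
  c_6 = (1.545000 + 1.568750)/2 = 1.556875
  f(c_6) = f(1.556875) = -0.000444
  f(a) × f(c) ≥ 0, new interval: [1.556875, 1.568750]
Iteration 7:
  c_7 = (1.556875 + 1.568750)/2 = 1.562813
  f(c_7) = f(1.562813) = 0.009300
  f(a) × f(c) < 0, new interval: [1.556875, 1.562813]

After 7 iteration(s), the approximation is c_7 = 1.562813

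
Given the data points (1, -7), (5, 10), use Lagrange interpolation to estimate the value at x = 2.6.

Lagrange interpolation formula:
P(x) = Σ yᵢ × Lᵢ(x)
where Lᵢ(x) = Π_{j≠i} (x - xⱼ)/(xᵢ - xⱼ)

L_0(2.6) = (2.6 - 5)/(1 - 5) = 0.600000
L_1(2.6) = (2.6 - 1)/(5 - 1) = 0.400000

P(2.6) = (-7)×L_0(2.6) + 10×L_1(2.6)
P(2.6) = -0.200000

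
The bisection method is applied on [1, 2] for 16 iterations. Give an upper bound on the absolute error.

Bisection error bound: |error| ≤ (b-a)/2^n
|error| ≤ (2 - 1)/2^16 = 1/2^16
|error| ≤ 0.0000152588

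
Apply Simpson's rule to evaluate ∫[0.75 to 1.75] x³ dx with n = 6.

f(x) = x³
a = 0.75, b = 1.75, n = 6
h = (b - a)/n = 0.166667

Simpson's rule: (h/3)[f(x₀) + 4f(x₁) + 2f(x₂) + ... + f(xₙ)]

x_0 = 0.7500, f(x_0) = 0.421875, coefficient = 1
x_1 = 0.9167, f(x_1) = 0.770255, coefficient = 4
x_2 = 1.0833, f(x_2) = 1.271412, coefficient = 2
x_3 = 1.2500, f(x_3) = 1.953125, coefficient = 4
x_4 = 1.4167, f(x_4) = 2.843171, coefficient = 2
x_5 = 1.5833, f(x_5) = 3.969329, coefficient = 4
x_6 = 1.7500, f(x_6) = 5.359375, coefficient = 1

I ≈ (0.166667/3) × 40.781250 = 2.265625
Exact value: 2.265625
Error: 0.000000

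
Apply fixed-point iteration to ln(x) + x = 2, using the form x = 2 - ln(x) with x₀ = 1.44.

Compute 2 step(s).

Equation: ln(x) + x = 2
Fixed-point form: x = 2 - ln(x)
x₀ = 1.44

x_1 = g(1.440000) = 1.635357
x_2 = g(1.635357) = 1.508139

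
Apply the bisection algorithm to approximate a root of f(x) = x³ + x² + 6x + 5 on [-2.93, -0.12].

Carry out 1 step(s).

f(x) = x³ + x² + 6x + 5
Initial interval: [-2.93, -0.12]

Iteration 1:
  c_1 = (-2.930000 + (-0.120000))/2 = -1.525000
  f(c_1) = f(-1.525000) = -5.370953
  f(a) × f(c) ≥ 0, new interval: [-1.525000, -0.120000]

After 1 iteration(s), the approximation is c_1 = -1.525000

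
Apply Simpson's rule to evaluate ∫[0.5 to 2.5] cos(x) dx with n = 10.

f(x) = cos(x)
a = 0.5, b = 2.5, n = 10
h = (b - a)/n = 0.200000

Simpson's rule: (h/3)[f(x₀) + 4f(x₁) + 2f(x₂) + ... + f(xₙ)]

x_0 = 0.5000, f(x_0) = 0.877583, coefficient = 1
x_1 = 0.7000, f(x_1) = 0.764842, coefficient = 4
x_2 = 0.9000, f(x_2) = 0.621610, coefficient = 2
x_3 = 1.1000, f(x_3) = 0.453596, coefficient = 4
x_4 = 1.3000, f(x_4) = 0.267499, coefficient = 2
x_5 = 1.5000, f(x_5) = 0.070737, coefficient = 4
x_6 = 1.7000, f(x_6) = -0.128844, coefficient = 2
x_7 = 1.9000, f(x_7) = -0.323290, coefficient = 4
x_8 = 2.1000, f(x_8) = -0.504846, coefficient = 2
x_9 = 2.3000, f(x_9) = -0.666276, coefficient = 4
x_10 = 2.5000, f(x_10) = -0.801144, coefficient = 1

I ≈ (0.200000/3) × 1.785715 = 0.119048
Exact value: 0.119047
Error: 0.000001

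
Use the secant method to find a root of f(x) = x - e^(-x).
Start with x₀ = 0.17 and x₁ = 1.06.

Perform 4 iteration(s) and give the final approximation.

f(x) = x - e^(-x)
x₀ = 0.17, x₁ = 1.06

Secant formula: x_{n+1} = x_n - f(x_n)(x_n - x_{n-1})/(f(x_n) - f(x_{n-1}))

Iteration 1:
  f(0.170000) = -0.673665
  f(1.060000) = 0.713544
  x_2 = 1.060000 - 0.713544×(1.060000 - 0.170000)/(0.713544 - (-0.673665))
       = 0.602207
Iteration 2:
  f(1.060000) = 0.713544
  f(0.602207) = 0.054606
  x_3 = 0.602207 - 0.054606×(0.602207 - 1.060000)/(0.054606 - 0.713544)
       = 0.564270
Iteration 3:
  f(0.602207) = 0.054606
  f(0.564270) = -0.004505
  x_4 = 0.564270 - (-0.004505)×(0.564270 - 0.602207)/(-0.004505 - 0.054606)
       = 0.567161
Iteration 4:
  f(0.564270) = -0.004505
  f(0.567161) = 0.000028
  x_5 = 0.567161 - 0.000028×(0.567161 - 0.564270)/(0.000028 - (-0.004505))
       = 0.567143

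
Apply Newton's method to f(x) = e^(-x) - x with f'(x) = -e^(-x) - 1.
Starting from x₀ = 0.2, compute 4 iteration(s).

f(x) = e^(-x) - x
f'(x) = -e^(-x) - 1
x₀ = 0.2

Newton-Raphson formula: x_{n+1} = x_n - f(x_n)/f'(x_n)

Iteration 1:
  f(0.200000) = 0.618731
  f'(0.200000) = -1.818731
  x_1 = 0.200000 - 0.618731/(-1.818731) = 0.540199
Iteration 2:
  f(0.540199) = 0.042433
  f'(0.540199) = -1.582632
  x_2 = 0.540199 - 0.042433/(-1.582632) = 0.567011
Iteration 3:
  f(0.567011) = 0.000208
  f'(0.567011) = -1.567218
  x_3 = 0.567011 - 0.000208/(-1.567218) = 0.567143
Iteration 4:
  f(0.567143) = 0.000000
  f'(0.567143) = -1.567143
  x_4 = 0.567143 - 0.000000/(-1.567143) = 0.567143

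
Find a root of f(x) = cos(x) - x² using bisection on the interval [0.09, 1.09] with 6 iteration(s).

f(x) = cos(x) - x²
Initial interval: [0.09, 1.09]

Iteration 1:
  c_1 = (0.090000 + 1.090000)/2 = 0.590000
  f(c_1) = f(0.590000) = 0.482841
  f(a) × f(c) ≥ 0, new interval: [0.590000, 1.090000]
Iteration 2:
  c_2 = (0.590000 + 1.090000)/2 = 0.840000
  f(c_2) = f(0.840000) = -0.038137
  f(a) × f(c) < 0, new interval: [0.590000, 0.840000]
Iteration 3:
  c_3 = (0.590000 + 0.840000)/2 = 0.715000
  f(c_3) = f(0.715000) = 0.243868
  f(a) × f(c) ≥ 0, new interval: [0.715000, 0.840000]
Iteration 4:
  c_4 = (0.715000 + 0.840000)/2 = 0.777500
  f(c_4) = f(0.777500) = 0.108163
  f(a) × f(c) ≥ 0, new interval: [0.777500, 0.840000]
Iteration 5:
  c_5 = (0.777500 + 0.840000)/2 = 0.808750
  f(c_5) = f(0.808750) = 0.036327
  f(a) × f(c) ≥ 0, new interval: [0.808750, 0.840000]
Iteration 6:
  c_6 = (0.808750 + 0.840000)/2 = 0.824375
  f(c_6) = f(0.824375) = -0.000578
  f(a) × f(c) < 0, new interval: [0.808750, 0.824375]

After 6 iteration(s), the approximation is c_6 = 0.824375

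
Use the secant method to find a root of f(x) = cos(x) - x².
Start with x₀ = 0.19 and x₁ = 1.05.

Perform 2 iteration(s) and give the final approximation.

f(x) = cos(x) - x²
x₀ = 0.19, x₁ = 1.05

Secant formula: x_{n+1} = x_n - f(x_n)(x_n - x_{n-1})/(f(x_n) - f(x_{n-1}))

Iteration 1:
  f(0.190000) = 0.945904
  f(1.050000) = -0.604929
  x_2 = 1.050000 - (-0.604929)×(1.050000 - 0.190000)/(-0.604929 - 0.945904)
       = 0.714542
Iteration 2:
  f(1.050000) = -0.604929
  f(0.714542) = 0.244822
  x_3 = 0.714542 - 0.244822×(0.714542 - 1.050000)/(0.244822 - (-0.604929))
       = 0.811191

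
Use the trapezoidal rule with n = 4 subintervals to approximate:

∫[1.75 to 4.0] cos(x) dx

f(x) = cos(x)
a = 1.75, b = 4.0, n = 4
h = (b - a)/n = 0.562500

Trapezoidal rule: (h/2)[f(x₀) + 2f(x₁) + 2f(x₂) + ... + f(xₙ)]

x_0 = 1.7500, f(x_0) = -0.178246, coefficient = 1
x_1 = 2.3125, f(x_1) = -0.675545, coefficient = 2
x_2 = 2.8750, f(x_2) = -0.964674, coefficient = 2
x_3 = 3.4375, f(x_3) = -0.956538, coefficient = 2
x_4 = 4.0000, f(x_4) = -0.653644, coefficient = 1

I ≈ (0.562500/2) × -6.025404 = -1.694645
Exact value: -1.740788
Error: 0.046144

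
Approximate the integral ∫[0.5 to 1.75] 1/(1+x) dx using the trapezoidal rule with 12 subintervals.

f(x) = 1/(1+x)
a = 0.5, b = 1.75, n = 12
h = (b - a)/n = 0.104167

Trapezoidal rule: (h/2)[f(x₀) + 2f(x₁) + 2f(x₂) + ... + f(xₙ)]

x_0 = 0.5000, f(x_0) = 0.666667, coefficient = 1
x_1 = 0.6042, f(x_1) = 0.623377, coefficient = 2
x_2 = 0.7083, f(x_2) = 0.585366, coefficient = 2
x_3 = 0.8125, f(x_3) = 0.551724, coefficient = 2
x_4 = 0.9167, f(x_4) = 0.521739, coefficient = 2
x_5 = 1.0208, f(x_5) = 0.494845, coefficient = 2
x_6 = 1.1250, f(x_6) = 0.470588, coefficient = 2
x_7 = 1.2292, f(x_7) = 0.448598, coefficient = 2
x_8 = 1.3333, f(x_8) = 0.428571, coefficient = 2
x_9 = 1.4375, f(x_9) = 0.410256, coefficient = 2
x_10 = 1.5417, f(x_10) = 0.393443, coefficient = 2
x_11 = 1.6458, f(x_11) = 0.377953, coefficient = 2
x_12 = 1.7500, f(x_12) = 0.363636, coefficient = 1

I ≈ (0.104167/2) × 11.643224 = 0.606418
Exact value: 0.606136
Error: 0.000282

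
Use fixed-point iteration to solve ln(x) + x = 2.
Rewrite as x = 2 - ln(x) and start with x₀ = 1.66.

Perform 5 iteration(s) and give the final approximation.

Equation: ln(x) + x = 2
Fixed-point form: x = 2 - ln(x)
x₀ = 1.66

x_1 = g(1.660000) = 1.493182
x_2 = g(1.493182) = 1.599090
x_3 = g(1.599090) = 1.530565
x_4 = g(1.530565) = 1.574363
x_5 = g(1.574363) = 1.546149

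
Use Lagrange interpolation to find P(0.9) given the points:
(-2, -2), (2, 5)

Lagrange interpolation formula:
P(x) = Σ yᵢ × Lᵢ(x)
where Lᵢ(x) = Π_{j≠i} (x - xⱼ)/(xᵢ - xⱼ)

L_0(0.9) = (0.9 - 2)/(-2 - 2) = 0.275000
L_1(0.9) = (0.9 - (-2))/(2 - (-2)) = 0.725000

P(0.9) = (-2)×L_0(0.9) + 5×L_1(0.9)
P(0.9) = 3.075000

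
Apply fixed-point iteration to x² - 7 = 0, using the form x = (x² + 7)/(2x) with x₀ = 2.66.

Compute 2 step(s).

Equation: x² - 7 = 0
Fixed-point form: x = (x² + 7)/(2x)
x₀ = 2.66

x_1 = g(2.660000) = 2.645789
x_2 = g(2.645789) = 2.645751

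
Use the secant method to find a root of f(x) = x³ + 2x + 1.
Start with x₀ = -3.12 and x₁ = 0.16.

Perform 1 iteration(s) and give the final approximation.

f(x) = x³ + 2x + 1
x₀ = -3.12, x₁ = 0.16

Secant formula: x_{n+1} = x_n - f(x_n)(x_n - x_{n-1})/(f(x_n) - f(x_{n-1}))

Iteration 1:
  f(-3.120000) = -35.611328
  f(0.160000) = 1.324096
  x_2 = 0.160000 - 1.324096×(0.160000 - (-3.120000))/(1.324096 - (-35.611328))
       = 0.042415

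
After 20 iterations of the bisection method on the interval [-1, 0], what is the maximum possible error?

Bisection error bound: |error| ≤ (b-a)/2^n
|error| ≤ (0 - (-1))/2^20 = 1/2^20
|error| ≤ 0.0000009537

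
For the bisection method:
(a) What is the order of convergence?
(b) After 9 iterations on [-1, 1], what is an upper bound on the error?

(a) Bisection has linear (order 1) convergence; the error is halved each step.

(b) Error bound = (b-a)/2^n = (1 - (-1))/2^{9}
    = 2/2^{9}

(a) 1 (linear); (b) error ≤ 3.91e-03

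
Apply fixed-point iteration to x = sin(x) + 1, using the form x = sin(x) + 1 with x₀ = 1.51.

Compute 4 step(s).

Equation: x = sin(x) + 1
Fixed-point form: x = sin(x) + 1
x₀ = 1.51

x_1 = g(1.510000) = 1.998152
x_2 = g(1.998152) = 1.910065
x_3 = g(1.910065) = 1.942998
x_4 = g(1.942998) = 1.931529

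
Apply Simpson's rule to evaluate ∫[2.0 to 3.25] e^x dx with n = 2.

f(x) = e^x
a = 2.0, b = 3.25, n = 2
h = (b - a)/n = 0.625000

Simpson's rule: (h/3)[f(x₀) + 4f(x₁) + 2f(x₂) + ... + f(xₙ)]

x_0 = 2.0000, f(x_0) = 7.389056, coefficient = 1
x_1 = 2.6250, f(x_1) = 13.804574, coefficient = 4
x_2 = 3.2500, f(x_2) = 25.790340, coefficient = 1

I ≈ (0.625000/3) × 88.397693 = 18.416186
Exact value: 18.401284
Error: 0.014902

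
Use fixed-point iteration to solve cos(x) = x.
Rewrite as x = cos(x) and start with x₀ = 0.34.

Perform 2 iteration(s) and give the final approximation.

Equation: cos(x) = x
Fixed-point form: x = cos(x)
x₀ = 0.34

x_1 = g(0.340000) = 0.942755
x_2 = g(0.942755) = 0.587561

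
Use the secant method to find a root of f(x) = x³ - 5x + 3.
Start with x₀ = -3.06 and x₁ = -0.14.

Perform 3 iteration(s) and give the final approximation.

f(x) = x³ - 5x + 3
x₀ = -3.06, x₁ = -0.14

Secant formula: x_{n+1} = x_n - f(x_n)(x_n - x_{n-1})/(f(x_n) - f(x_{n-1}))

Iteration 1:
  f(-3.060000) = -10.352616
  f(-0.140000) = 3.697256
  x_2 = -0.140000 - 3.697256×(-0.140000 - (-3.060000))/(3.697256 - (-10.352616))
       = -0.908405
Iteration 2:
  f(-0.140000) = 3.697256
  f(-0.908405) = 6.792409
  x_3 = -0.908405 - 6.792409×(-0.908405 - (-0.140000))/(6.792409 - 3.697256)
       = 0.777883
Iteration 3:
  f(-0.908405) = 6.792409
  f(0.777883) = -0.418717
  x_4 = 0.777883 - (-0.418717)×(0.777883 - (-0.908405))/(-0.418717 - 6.792409)
       = 0.679968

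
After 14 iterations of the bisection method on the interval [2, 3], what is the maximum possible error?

Bisection error bound: |error| ≤ (b-a)/2^n
|error| ≤ (3 - 2)/2^14 = 1/2^14
|error| ≤ 0.0000610352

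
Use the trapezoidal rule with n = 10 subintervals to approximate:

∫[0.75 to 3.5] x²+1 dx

f(x) = x²+1
a = 0.75, b = 3.5, n = 10
h = (b - a)/n = 0.275000

Trapezoidal rule: (h/2)[f(x₀) + 2f(x₁) + 2f(x₂) + ... + f(xₙ)]

x_0 = 0.7500, f(x_0) = 1.562500, coefficient = 1
x_1 = 1.0250, f(x_1) = 2.050625, coefficient = 2
x_2 = 1.3000, f(x_2) = 2.690000, coefficient = 2
x_3 = 1.5750, f(x_3) = 3.480625, coefficient = 2
x_4 = 1.8500, f(x_4) = 4.422500, coefficient = 2
x_5 = 2.1250, f(x_5) = 5.515625, coefficient = 2
x_6 = 2.4000, f(x_6) = 6.760000, coefficient = 2
x_7 = 2.6750, f(x_7) = 8.155625, coefficient = 2
x_8 = 2.9500, f(x_8) = 9.702500, coefficient = 2
x_9 = 3.2250, f(x_9) = 11.400625, coefficient = 2
x_10 = 3.5000, f(x_10) = 13.250000, coefficient = 1

I ≈ (0.275000/2) × 123.168750 = 16.935703
Exact value: 16.901042
Error: 0.034661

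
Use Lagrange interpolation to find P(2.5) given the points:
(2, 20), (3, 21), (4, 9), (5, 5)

Lagrange interpolation formula:
P(x) = Σ yᵢ × Lᵢ(x)
where Lᵢ(x) = Π_{j≠i} (x - xⱼ)/(xᵢ - xⱼ)

L_0(2.5) = (2.5 - 3)/(2 - 3) × (2.5 - 4)/(2 - 4) × (2.5 - 5)/(2 - 5) = 0.312500
L_1(2.5) = (2.5 - 2)/(3 - 2) × (2.5 - 4)/(3 - 4) × (2.5 - 5)/(3 - 5) = 0.937500
L_2(2.5) = (2.5 - 2)/(4 - 2) × (2.5 - 3)/(4 - 3) × (2.5 - 5)/(4 - 5) = -0.312500
L_3(2.5) = (2.5 - 2)/(5 - 2) × (2.5 - 3)/(5 - 3) × (2.5 - 4)/(5 - 4) = 0.062500

P(2.5) = 20×L_0(2.5) + 21×L_1(2.5) + 9×L_2(2.5) + 5×L_3(2.5)
P(2.5) = 23.437500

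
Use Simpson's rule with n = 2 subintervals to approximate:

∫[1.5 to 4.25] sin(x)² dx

f(x) = sin(x)²
a = 1.5, b = 4.25, n = 2
h = (b - a)/n = 1.375000

Simpson's rule: (h/3)[f(x₀) + 4f(x₁) + 2f(x₂) + ... + f(xₙ)]

x_0 = 1.5000, f(x_0) = 0.994996, coefficient = 1
x_1 = 2.8750, f(x_1) = 0.069404, coefficient = 4
x_2 = 4.2500, f(x_2) = 0.801006, coefficient = 1

I ≈ (1.375000/3) × 2.073617 = 0.950408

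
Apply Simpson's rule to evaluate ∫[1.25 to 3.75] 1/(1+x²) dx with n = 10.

f(x) = 1/(1+x²)
a = 1.25, b = 3.75, n = 10
h = (b - a)/n = 0.250000

Simpson's rule: (h/3)[f(x₀) + 4f(x₁) + 2f(x₂) + ... + f(xₙ)]

x_0 = 1.2500, f(x_0) = 0.390244, coefficient = 1
x_1 = 1.5000, f(x_1) = 0.307692, coefficient = 4
x_2 = 1.7500, f(x_2) = 0.246154, coefficient = 2
x_3 = 2.0000, f(x_3) = 0.200000, coefficient = 4
x_4 = 2.2500, f(x_4) = 0.164948, coefficient = 2
x_5 = 2.5000, f(x_5) = 0.137931, coefficient = 4
x_6 = 2.7500, f(x_6) = 0.116788, coefficient = 2
x_7 = 3.0000, f(x_7) = 0.100000, coefficient = 4
x_8 = 3.2500, f(x_8) = 0.086486, coefficient = 2
x_9 = 3.5000, f(x_9) = 0.075472, coefficient = 4
x_10 = 3.7500, f(x_10) = 0.066390, coefficient = 1

I ≈ (0.250000/3) × 4.969768 = 0.414147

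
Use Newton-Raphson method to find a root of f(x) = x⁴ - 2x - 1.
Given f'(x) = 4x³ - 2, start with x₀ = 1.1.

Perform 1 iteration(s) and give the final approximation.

f(x) = x⁴ - 2x - 1
f'(x) = 4x³ - 2
x₀ = 1.1

Newton-Raphson formula: x_{n+1} = x_n - f(x_n)/f'(x_n)

Iteration 1:
  f(1.100000) = -1.735900
  f'(1.100000) = 3.324000
  x_1 = 1.100000 - (-1.735900)/3.324000 = 1.622232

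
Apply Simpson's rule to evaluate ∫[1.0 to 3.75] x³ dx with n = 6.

f(x) = x³
a = 1.0, b = 3.75, n = 6
h = (b - a)/n = 0.458333

Simpson's rule: (h/3)[f(x₀) + 4f(x₁) + 2f(x₂) + ... + f(xₙ)]

x_0 = 1.0000, f(x_0) = 1.000000, coefficient = 1
x_1 = 1.4583, f(x_1) = 3.101490, coefficient = 4
x_2 = 1.9167, f(x_2) = 7.041088, coefficient = 2
x_3 = 2.3750, f(x_3) = 13.396484, coefficient = 4
x_4 = 2.8333, f(x_4) = 22.745370, coefficient = 2
x_5 = 3.2917, f(x_5) = 35.665437, coefficient = 4
x_6 = 3.7500, f(x_6) = 52.734375, coefficient = 1

I ≈ (0.458333/3) × 321.960938 = 49.188477
Exact value: 49.188477
Error: 0.000000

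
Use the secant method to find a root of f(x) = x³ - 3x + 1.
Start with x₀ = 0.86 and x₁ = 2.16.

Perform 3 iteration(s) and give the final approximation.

f(x) = x³ - 3x + 1
x₀ = 0.86, x₁ = 2.16

Secant formula: x_{n+1} = x_n - f(x_n)(x_n - x_{n-1})/(f(x_n) - f(x_{n-1}))

Iteration 1:
  f(0.860000) = -0.943944
  f(2.160000) = 4.597696
  x_2 = 2.160000 - 4.597696×(2.160000 - 0.860000)/(4.597696 - (-0.943944))
       = 1.081438
Iteration 2:
  f(2.160000) = 4.597696
  f(1.081438) = -0.979564
  x_3 = 1.081438 - (-0.979564)×(1.081438 - 2.160000)/(-0.979564 - 4.597696)
       = 1.270871
Iteration 3:
  f(1.081438) = -0.979564
  f(1.270871) = -0.760012
  x_4 = 1.270871 - (-0.760012)×(1.270871 - 1.081438)/(-0.760012 - (-0.979564))
       = 1.926626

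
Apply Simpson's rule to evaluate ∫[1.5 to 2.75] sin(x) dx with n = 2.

f(x) = sin(x)
a = 1.5, b = 2.75, n = 2
h = (b - a)/n = 0.625000

Simpson's rule: (h/3)[f(x₀) + 4f(x₁) + 2f(x₂) + ... + f(xₙ)]

x_0 = 1.5000, f(x_0) = 0.997495, coefficient = 1
x_1 = 2.1250, f(x_1) = 0.850320, coefficient = 4
x_2 = 2.7500, f(x_2) = 0.381661, coefficient = 1

I ≈ (0.625000/3) × 4.780435 = 0.995924
Exact value: 0.995040
Error: 0.000884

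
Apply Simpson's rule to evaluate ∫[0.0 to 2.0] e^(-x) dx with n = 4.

f(x) = e^(-x)
a = 0.0, b = 2.0, n = 4
h = (b - a)/n = 0.500000

Simpson's rule: (h/3)[f(x₀) + 4f(x₁) + 2f(x₂) + ... + f(xₙ)]

x_0 = 0.0000, f(x_0) = 1.000000, coefficient = 1
x_1 = 0.5000, f(x_1) = 0.606531, coefficient = 4
x_2 = 1.0000, f(x_2) = 0.367879, coefficient = 2
x_3 = 1.5000, f(x_3) = 0.223130, coefficient = 4
x_4 = 2.0000, f(x_4) = 0.135335, coefficient = 1

I ≈ (0.500000/3) × 5.189737 = 0.864956
Exact value: 0.864665
Error: 0.000292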